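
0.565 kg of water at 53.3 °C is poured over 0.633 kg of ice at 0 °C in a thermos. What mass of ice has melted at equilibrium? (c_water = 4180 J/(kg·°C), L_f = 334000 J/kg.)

Water can give up m c ΔT = 0.565·4180·53.3 = 125879 J before reaching 0 °C.
Fully melting the ice requires m_ice L_f = 0.633·334000 = 211422 J.
That's not enough to melt it all — equilibrium is at 0 °C with ice remaining.
m_melted·334000 = 125879  ⇒  m_melted ≈ 0.3769 kg.

m_melted ≈ 0.377 kg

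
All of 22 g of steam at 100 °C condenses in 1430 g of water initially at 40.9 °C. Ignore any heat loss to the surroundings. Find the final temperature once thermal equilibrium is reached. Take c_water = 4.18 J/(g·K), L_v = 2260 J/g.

T_f ≈ 50.0 °C

Setting the total heat transfer to zero:
condense steam: −22×2260 = −49720
  condensed water 100 °C→T: 91.96(T − 100)
  original water: 5977.4(T − 40.9)
6069.4 T = 49720 + 9196 + 244476 = 303392
T ≈ 49.99 °C (< 100 °C, so full condensation is consistent).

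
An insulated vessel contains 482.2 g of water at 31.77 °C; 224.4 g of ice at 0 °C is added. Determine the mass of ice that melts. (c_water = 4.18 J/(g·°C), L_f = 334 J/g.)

Cooling the water to 0 °C releases 482.2×4.18×31.77 = 64035 J.
Melting all 224.4 g of ice would need 224.4×334 = 74950 J.
That's not enough to melt it all — equilibrium is at 0 °C with ice remaining.
m_melted×334 = 64035  ⇒  m_melted ≈ 191.7 g.

m_melted ≈ 192 g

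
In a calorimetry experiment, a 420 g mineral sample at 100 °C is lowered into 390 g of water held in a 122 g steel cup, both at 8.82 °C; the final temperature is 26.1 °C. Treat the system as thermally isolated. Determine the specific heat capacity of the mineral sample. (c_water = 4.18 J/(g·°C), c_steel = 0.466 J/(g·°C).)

c ≈ 0.939 J/(g·°C)

Energy conservation, ΣQ = 0:
420×c×(26.1 − 100) + 390×4.18×(26.1 − 8.82) + 122×0.466×(26.1 − 8.82) = 0
-31038 c = -29152
c = -29152/-31038 ≈ 0.9392 J/(g·°C)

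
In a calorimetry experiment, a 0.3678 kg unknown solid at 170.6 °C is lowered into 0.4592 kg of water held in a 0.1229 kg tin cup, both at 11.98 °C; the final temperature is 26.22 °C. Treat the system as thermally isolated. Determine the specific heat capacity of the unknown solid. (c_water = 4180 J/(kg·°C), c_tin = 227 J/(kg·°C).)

Energy conservation, ΣQ = 0:
0.3678×c×(26.22 − 170.6) + 0.4592×4180×(26.22 − 11.98) + 0.1229×227×(26.22 − 11.98) = 0
-53.1 c = -27730
c = -27730/-53.1 ≈ 522.2 J/(kg·°C)

c ≈ 522 J/(kg·°C)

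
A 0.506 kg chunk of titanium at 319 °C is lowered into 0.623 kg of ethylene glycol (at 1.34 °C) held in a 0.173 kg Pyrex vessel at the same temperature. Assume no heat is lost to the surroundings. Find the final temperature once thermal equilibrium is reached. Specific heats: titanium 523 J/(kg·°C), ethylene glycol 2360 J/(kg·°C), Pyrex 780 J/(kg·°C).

Heat gained plus heat lost sum to zero:
0.506×523×(T − 319) + 0.623×2360×(T − 1.34) + 0.173×780×(T − 1.34) = 0
264.64(T − 319) + 1470.3(T − 1.34) + 134.94(T − 1.34) = 0
(264.64 + 1470.3 + 134.94) T = 264.64×319 + 1470.3×1.34 + 134.94×1.34
T = 86571 / 1869.9 = 46.3 °C

T_f ≈ 46.3 °C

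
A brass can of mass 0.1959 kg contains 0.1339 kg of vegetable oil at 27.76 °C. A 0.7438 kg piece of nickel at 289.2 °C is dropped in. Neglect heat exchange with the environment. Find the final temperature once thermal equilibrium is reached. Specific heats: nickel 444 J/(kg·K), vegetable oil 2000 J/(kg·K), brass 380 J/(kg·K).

T_f = Σ m_i c_i T_i / Σ m_i c_i:
T_f = (330.25·289.2 + 267.8·27.76 + 74.44·27.76) / (330.25 + 267.8 + 74.44)
    = 105008 / 672.49 ≈ 156.15 °C

T_f ≈ 156.1 °C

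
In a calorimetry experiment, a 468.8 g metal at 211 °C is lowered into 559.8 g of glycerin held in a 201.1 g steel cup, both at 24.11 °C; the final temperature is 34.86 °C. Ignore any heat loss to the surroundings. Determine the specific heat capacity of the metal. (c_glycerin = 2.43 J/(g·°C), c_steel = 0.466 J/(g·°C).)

c ≈ 0.189 J/(g·°C)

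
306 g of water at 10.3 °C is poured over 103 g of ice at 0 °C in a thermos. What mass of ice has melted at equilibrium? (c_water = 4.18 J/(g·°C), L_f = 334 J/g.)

m_melted ≈ 39.4 g

Heat available from the water dropping to 0 °C: 306×4.18×10.3 = 13175 J.
Fully melting the ice requires m_ice L_f = 103×334 = 34402 J.
Since 13175 < 34402 J, not all the ice melts; equilibrium is at 0 °C.
m_melt = 13175 / L_f = 39.44 g.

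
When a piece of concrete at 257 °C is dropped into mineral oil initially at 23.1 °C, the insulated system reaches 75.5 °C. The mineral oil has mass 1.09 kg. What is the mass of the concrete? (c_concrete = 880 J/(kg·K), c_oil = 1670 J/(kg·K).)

m ≈ 0.597 kg

Taking heat into each body as positive, Σ m c ΔT = 0:
m×880×(75.5 − 257) + 1.09×1670×(75.5 − 23.1) = 0
-159720 m = -95384
m = -95384/-159720 ≈ 0.5972 kg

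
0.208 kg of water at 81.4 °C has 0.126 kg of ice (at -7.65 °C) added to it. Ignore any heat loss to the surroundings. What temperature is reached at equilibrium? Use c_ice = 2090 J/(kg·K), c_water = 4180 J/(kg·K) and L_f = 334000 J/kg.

Energy balance with sensible and latent terms:
warm ice to 0 °C: 0.126×2090×(0 − (-7.65)) = 2014.6
  melt ice: 0.126×334000 = 42084
  warm the meltwater: 526.68 T
  water cools: 0.208×4180×(T − 81.4) = 869.44(T − 81.4)
1396.1 T = 70772 − 44099 = 26674
T ≈ 19.11 °C. Since T > 0 °C, the all-ice-melts assumption holds.

T_f ≈ 19.1 °C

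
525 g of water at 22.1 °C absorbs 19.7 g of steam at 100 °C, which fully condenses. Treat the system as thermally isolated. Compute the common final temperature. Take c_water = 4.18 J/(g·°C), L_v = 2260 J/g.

T_f ≈ 44.5 °C

Energy conservation, ΣQ = 0:
latent heat released on condensation: 19.7×2260 = 44522; condensate cools 100→T: 19.7×4.18×(T − 100) = 82.35(T − 100); water warms: 525×4.18×(T − 22.1) = 2194.5(T − 22.1)
2276.8 T = 44522 + 8234.6 + 48498 = 101255
T ≈ 44.47 °C — below 100 °C, confirming all the steam condensed.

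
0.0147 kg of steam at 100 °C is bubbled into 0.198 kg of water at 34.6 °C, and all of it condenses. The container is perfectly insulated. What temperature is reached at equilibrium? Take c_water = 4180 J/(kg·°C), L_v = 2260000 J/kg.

T_f ≈ 76.5 °C

Sum of m c ΔT and latent-heat terms is zero:
steam→water at 100 °C releases m L_v = 0.0147×2260000 = 33222; condensate cools 100→T: 0.0147×4180×(T − 100) = 61.45(T − 100); original water: 827.64(T − 34.6)
889.09 T = 33222 + 6144.6 + 28636 = 68003
T ≈ 76.49 °C (< 100 °C, so full condensation is consistent).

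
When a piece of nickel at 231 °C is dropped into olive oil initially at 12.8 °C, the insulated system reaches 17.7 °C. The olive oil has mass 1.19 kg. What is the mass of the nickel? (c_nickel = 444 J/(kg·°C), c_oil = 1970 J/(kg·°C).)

|Q_nickel| = |Q_oil|:
m×444×(231 − 17.7) = 1.19×1970×(17.7 − 12.8)
94705 m = 11487  ⇒  m ≈ 0.1213 kg

m ≈ 0.121 kg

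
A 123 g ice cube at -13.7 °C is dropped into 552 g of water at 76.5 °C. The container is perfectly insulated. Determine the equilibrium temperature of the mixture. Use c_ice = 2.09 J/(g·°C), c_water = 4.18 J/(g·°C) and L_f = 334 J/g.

T_f ≈ 46.8 °C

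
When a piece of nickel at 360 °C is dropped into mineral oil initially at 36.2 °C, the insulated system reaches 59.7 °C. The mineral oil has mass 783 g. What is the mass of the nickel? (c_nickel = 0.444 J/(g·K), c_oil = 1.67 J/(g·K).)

m ≈ 230 g

|Q_nickel| = |Q_oil|:
m·0.444·(360 − 59.7) = 783·1.67·(59.7 − 36.2)
133.33 m = 30729  ⇒  m ≈ 230.5 g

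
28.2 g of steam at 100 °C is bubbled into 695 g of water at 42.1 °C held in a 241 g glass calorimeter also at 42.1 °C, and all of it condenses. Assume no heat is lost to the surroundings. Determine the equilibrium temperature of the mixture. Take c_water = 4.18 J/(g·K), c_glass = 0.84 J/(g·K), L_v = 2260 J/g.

T_f ≈ 64.0 °C

Net heat exchanged in the isolated system is zero:
steam→water at 100 °C releases m L_v = 28.2×2260 = 63732; condensate cools 100→T: 28.2×4.18×(T − 100) = 117.88(T − 100); original water: 2905.1(T − 42.1); cup: 202.44(T − 42.1)
3225.4 T = 63732 + 11788 + 130827 = 206347
T ≈ 63.98 °C — below 100 °C, confirming all the steam condensed.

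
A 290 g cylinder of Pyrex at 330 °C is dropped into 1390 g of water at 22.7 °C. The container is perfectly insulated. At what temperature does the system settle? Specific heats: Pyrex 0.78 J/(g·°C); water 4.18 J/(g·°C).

T_f ≈ 34.2 °C

Energy conservation, ΣQ = 0:
290*0.78*(T − 330) + 1390*4.18*(T − 22.7) = 0
226.2(T − 330) + 5810.2(T − 22.7) = 0
6036.4 T = 206538
T = 206538 / 6036.4 = 34.2 °C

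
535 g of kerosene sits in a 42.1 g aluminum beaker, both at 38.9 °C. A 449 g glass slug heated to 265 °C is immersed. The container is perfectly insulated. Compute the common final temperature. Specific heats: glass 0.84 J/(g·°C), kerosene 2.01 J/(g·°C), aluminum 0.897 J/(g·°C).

T_f ≈ 96.1 °C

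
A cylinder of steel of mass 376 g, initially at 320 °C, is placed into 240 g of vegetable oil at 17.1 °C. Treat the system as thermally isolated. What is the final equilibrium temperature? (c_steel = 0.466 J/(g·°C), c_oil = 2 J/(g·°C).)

T_f ≈ 98.1 °C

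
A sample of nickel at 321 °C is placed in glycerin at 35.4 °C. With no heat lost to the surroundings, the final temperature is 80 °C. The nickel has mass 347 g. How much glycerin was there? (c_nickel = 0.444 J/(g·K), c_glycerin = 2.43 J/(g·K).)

m ≈ 343 g

Setting the total heat transfer to zero:
347·0.444·(80 − 321) + m·2.43·(80 − 35.4) = 0
108.38 m = 37130
m = 37130/108.38 ≈ 342.6 g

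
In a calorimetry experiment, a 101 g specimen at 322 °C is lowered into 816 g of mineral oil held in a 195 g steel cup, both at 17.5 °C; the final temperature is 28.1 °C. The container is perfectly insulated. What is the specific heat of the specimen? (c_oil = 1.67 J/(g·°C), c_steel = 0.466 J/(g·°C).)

c ≈ 0.519 J/(g·°C)

Energy conservation, ΣQ = 0:
101·c·(28.1 − 322) + 816·1.67·(28.1 − 17.5) + 195·0.466·(28.1 − 17.5) = 0
-29684 c = -15408
c = -15408/-29684 ≈ 0.5191 J/(g·°C)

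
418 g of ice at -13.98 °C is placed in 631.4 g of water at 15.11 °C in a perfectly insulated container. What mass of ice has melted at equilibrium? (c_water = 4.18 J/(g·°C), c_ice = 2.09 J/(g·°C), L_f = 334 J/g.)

m_melted ≈ 82.8 g

Heat available from the water dropping to 0 °C: 631.4×4.18×15.11 = 39879 J.
Warming the ice to 0 °C takes 418×2.09×13.98 = 12213 J, leaving 27666 J for melting.
To melt every bit of ice: 418×334 = 139612 J.
That's not enough to melt it all — equilibrium is at 0 °C with ice remaining.
m_melted×334 = 27666  ⇒  m_melted ≈ 82.83 g.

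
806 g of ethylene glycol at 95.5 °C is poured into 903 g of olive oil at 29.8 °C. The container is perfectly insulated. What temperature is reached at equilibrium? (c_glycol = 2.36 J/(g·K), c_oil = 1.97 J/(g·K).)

T_f ≈ 63.7 °C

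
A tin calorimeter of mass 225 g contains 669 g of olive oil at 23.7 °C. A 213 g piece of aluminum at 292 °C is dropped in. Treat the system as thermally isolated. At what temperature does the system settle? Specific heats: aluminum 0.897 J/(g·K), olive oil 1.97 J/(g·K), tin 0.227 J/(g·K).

Energy conservation, ΣQ = 0:
213×0.897×(T − 292) + 669×1.97×(T − 23.7) + 225×0.227×(T − 23.7) = 0
1560.1 T = 88235
T = 88235 / 1560.1 = 56.6 °C

T_f ≈ 56.6 °C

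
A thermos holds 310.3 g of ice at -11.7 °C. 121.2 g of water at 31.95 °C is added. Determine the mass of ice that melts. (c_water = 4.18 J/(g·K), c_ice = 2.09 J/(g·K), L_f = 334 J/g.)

m_melted ≈ 25.7 g

Heat available from the water dropping to 0 °C: 121.2×4.18×31.95 = 16186 J.
Of that, 310.3×2.09×11.7 = 7587.8 J goes to bring the ice to 0 °C, leaving 8598.6 J.
Melting all 310.3 g of ice would need 310.3×334 = 103640 J.
Since 8598.6 < 103640 J, not all the ice melts; equilibrium is at 0 °C.
Mass melted = 8598.6/334 ≈ 25.74 g.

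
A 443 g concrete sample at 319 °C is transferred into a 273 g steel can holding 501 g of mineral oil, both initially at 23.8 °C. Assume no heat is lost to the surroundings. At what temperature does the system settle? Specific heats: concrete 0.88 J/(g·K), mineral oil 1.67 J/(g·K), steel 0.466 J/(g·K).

Setting the total heat transfer to zero:
443×0.88×(T − 319) + 501×1.67×(T − 23.8) + 273×0.466×(T − 23.8) = 0
(389.84 + 836.67 + 127.22) T = 389.84×319 + 836.67×23.8 + 127.22×23.8
T = 147299 / 1353.7 = 109 °C

T_f ≈ 108.8 °C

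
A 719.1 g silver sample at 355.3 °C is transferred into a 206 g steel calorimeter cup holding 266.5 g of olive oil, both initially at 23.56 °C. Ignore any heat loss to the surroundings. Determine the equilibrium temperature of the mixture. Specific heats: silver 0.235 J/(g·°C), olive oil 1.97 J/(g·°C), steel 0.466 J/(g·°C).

Energy conservation, ΣQ = 0:
719.1·0.235·(T − 355.3) + 266.5·1.97·(T − 23.56) + 206·0.466·(T − 23.56) = 0
(168.99 + 525 + 96) T = 168.99·355.3 + 525·23.56 + 96·23.56
T = 74672 / 789.99 = 94.5 °C

T_f ≈ 94.5 °C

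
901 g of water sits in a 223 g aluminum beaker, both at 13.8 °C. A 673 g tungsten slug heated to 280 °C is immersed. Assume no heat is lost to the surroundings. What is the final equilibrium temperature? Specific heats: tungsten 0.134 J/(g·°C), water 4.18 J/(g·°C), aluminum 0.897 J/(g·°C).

T_f ≈ 19.7 °C

Taking heat into each body as positive, Σ m c ΔT = 0:
673×0.134×(T − 280) + 901×4.18×(T − 13.8) + 223×0.897×(T − 13.8) = 0
90.18(T − 280) + 3766.2(T − 13.8) + 200.03(T − 13.8) = 0
4056.4 T = 79985
T ≈ 19.72 °C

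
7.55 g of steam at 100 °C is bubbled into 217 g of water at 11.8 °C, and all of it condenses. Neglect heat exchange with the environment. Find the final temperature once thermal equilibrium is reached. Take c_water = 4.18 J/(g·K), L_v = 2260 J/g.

Energy balance with sensible and latent terms:
latent heat released on condensation: 7.55·2260 = 17063
  condensate cools 100→T: 7.55·4.18·(T − 100) = 31.56(T − 100)
  original water: 907.06(T − 11.8)
938.62 T = 17063 + 3155.9 + 10703 = 30922
T ≈ 32.94 °C, under the boiling point, so the assumption holds.

T_f ≈ 32.9 °C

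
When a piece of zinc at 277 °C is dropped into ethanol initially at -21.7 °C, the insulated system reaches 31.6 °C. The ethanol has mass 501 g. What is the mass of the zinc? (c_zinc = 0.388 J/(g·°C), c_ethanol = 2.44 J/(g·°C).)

m ≈ 684 g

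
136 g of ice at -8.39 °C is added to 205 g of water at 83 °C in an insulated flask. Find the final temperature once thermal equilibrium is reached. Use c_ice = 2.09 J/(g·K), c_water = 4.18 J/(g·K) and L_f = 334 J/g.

Taking heat into each body as positive, Σ m c ΔT = 0:
warm ice to 0 °C: 136·2.09·(0 − (-8.39)) = 2384.8
  fusion: m_ice L_f = 136·334 = 45424
  meltwater 0→T: 136·4.18·T = 568.48 T
  water cools: 205·4.18·(T − 83) = 856.9(T − 83)
1425.4 T = 71123 − 47809 = 23314
T ≈ 16.36 °C — above 0 °C, consistent with complete melting.

T_f ≈ 16.4 °C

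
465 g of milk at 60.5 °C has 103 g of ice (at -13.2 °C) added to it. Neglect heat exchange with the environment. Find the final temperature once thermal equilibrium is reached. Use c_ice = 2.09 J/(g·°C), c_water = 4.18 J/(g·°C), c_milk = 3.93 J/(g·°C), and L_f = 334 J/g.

T_f ≈ 32.5 °C

Sum of m c ΔT and latent-heat terms is zero:
warm ice to 0 °C: 103×2.09×(0 − (-13.2)) = 2841.6
  fusion: m_ice L_f = 103×334 = 34402
  meltwater 0→T: 103×4.18×T = 430.54 T
  milk: 1827.5(T − 60.5)
2258 T = 110561 − 37244 = 73317
T ≈ 32.47 °C (positive, so assuming full melt was valid).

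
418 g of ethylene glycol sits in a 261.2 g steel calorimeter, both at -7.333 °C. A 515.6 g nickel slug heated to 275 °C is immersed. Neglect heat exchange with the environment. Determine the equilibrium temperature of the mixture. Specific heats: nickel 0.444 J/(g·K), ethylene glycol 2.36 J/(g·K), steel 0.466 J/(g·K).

T_f ≈ 41.0 °C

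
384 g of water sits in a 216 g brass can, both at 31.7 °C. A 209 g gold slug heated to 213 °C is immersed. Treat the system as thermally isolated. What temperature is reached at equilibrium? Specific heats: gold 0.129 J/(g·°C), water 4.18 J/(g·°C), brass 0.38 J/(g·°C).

Net heat exchanged in the isolated system is zero:
209·0.129·(T − 213) + 384·4.18·(T − 31.7) + 216·0.38·(T − 31.7) = 0
26.96(T − 213) + 1605.1(T − 31.7) + 82.08(T − 31.7) = 0
(26.96 + 1605.1 + 82.08) T = 26.96·213 + 1605.1·31.7 + 82.08·31.7
T = 59227/1714.2 ≈ 34.55 °C

T_f ≈ 34.6 °C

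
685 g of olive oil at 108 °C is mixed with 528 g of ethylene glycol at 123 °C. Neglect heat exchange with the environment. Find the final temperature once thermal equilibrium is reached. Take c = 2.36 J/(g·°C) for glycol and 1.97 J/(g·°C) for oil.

Heat lost by the glycol equals heat gained by the oil:
528×2.36×(123 − T) = 685×1.97×(T − 108)
1246.1(123 − T) = 1349.5(T − 108)
2595.5 T = 299008  ⇒  T ≈ 115.20 °C

T_f ≈ 115.2 °C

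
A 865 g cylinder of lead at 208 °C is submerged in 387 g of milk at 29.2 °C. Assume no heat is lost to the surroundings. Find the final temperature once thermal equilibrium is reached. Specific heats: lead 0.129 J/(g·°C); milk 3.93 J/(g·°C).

Energy conservation, ΣQ = 0:
865*0.129*(T − 208) + 387*3.93*(T − 29.2) = 0
(111.59 + 1520.9) T = 111.59*208 + 1520.9*29.2
T = 67620 / 1632.5 = 41.4 °C

T_f ≈ 41.4 °C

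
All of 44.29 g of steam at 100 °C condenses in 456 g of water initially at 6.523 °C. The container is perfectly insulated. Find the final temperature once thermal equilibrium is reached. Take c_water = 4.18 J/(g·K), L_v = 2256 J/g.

T_f ≈ 62.6 °C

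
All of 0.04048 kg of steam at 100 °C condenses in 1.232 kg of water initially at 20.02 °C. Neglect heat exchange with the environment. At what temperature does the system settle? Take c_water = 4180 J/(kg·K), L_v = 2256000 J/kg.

T_f ≈ 39.7 °C

Conservation of energy gives ΣQ = 0:
latent heat released on condensation: 0.04048×2256000 = 91323
  condensate cools 100→T: 0.04048×4180×(T − 100) = 169.21(T − 100)
  original water: 5149.8(T − 20.02)
5319 T = 91323 + 16921 + 103098 = 211342
T ≈ 39.73 °C, under the boiling point, so the assumption holds.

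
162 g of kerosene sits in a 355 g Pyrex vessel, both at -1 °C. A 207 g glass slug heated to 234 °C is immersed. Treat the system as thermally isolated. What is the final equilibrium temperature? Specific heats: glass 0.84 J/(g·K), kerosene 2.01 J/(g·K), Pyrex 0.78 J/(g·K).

T_f ≈ 51.6 °C

Setting the total heat transfer to zero:
207*0.84*(T − 234) + 162*2.01*(T − (-1)) + 355*0.78*(T − (-1)) = 0
173.88(T − 234) + 325.62(T − (-1)) + 276.9(T − (-1)) = 0
(173.88 + 325.62 + 276.9) T = 173.88*234 + 325.62*(-1) + 276.9*(-1)
T = 40085/776.4 ≈ 51.63 °C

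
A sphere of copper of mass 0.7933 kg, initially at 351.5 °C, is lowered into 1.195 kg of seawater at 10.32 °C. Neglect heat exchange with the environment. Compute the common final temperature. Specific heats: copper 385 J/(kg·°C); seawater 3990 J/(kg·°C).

T_f ≈ 30.9 °C

Setting the total heat transfer to zero:
0.7933·385·(T − 351.5) + 1.195·3990·(T − 10.32) = 0
305.42(T − 351.5) + 4768.1(T − 10.32) = 0
(305.42 + 4768.1) T = 305.42·351.5 + 4768.1·10.32
T = 156562/5073.5 ≈ 30.86 °C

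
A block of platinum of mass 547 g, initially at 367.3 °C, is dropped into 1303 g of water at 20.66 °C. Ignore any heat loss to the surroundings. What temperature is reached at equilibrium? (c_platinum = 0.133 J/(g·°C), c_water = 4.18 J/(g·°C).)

T_f ≈ 25.2 °C

|Q_platinum| = |Q_water|:
547*0.133*(367.3 − T) = 1303*4.18*(T − 20.66)
72.75(367.3 − T) = 5446.5(T − 20.66)
5519.3 T = 139247  ⇒  T ≈ 25.23 °C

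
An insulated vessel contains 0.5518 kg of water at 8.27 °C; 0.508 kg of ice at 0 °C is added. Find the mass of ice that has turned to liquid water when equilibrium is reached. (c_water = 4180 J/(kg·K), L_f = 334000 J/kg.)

Cooling the water to 0 °C releases 0.5518×4180×8.27 = 19075 J.
To melt every bit of ice: 0.508×334000 = 169672 J.
Since 19075 < 169672 J, not all the ice melts; equilibrium is at 0 °C.
m_melted×334000 = 19075  ⇒  m_melted ≈ 0.05711 kg.

m_melted ≈ 0.0571 kg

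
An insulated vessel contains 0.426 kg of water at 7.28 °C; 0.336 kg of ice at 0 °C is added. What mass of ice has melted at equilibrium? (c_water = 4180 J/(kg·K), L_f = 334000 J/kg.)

Cooling the water to 0 °C releases 0.426×4180×7.28 = 12963 J.
To melt every bit of ice: 0.336×334000 = 112224 J.
12963 J < 112224 J, so only part of the ice melts and the system sits at 0 °C.
m_melt = 12963 / L_f = 0.03881 kg.

m_melted ≈ 0.0388 kg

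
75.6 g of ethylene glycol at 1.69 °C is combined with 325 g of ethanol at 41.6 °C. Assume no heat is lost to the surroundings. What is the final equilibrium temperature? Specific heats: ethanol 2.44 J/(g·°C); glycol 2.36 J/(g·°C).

T_f ≈ 34.3 °C

Heat lost by the ethanol equals heat gained by the glycol:
325*2.44*(41.6 − T) = 75.6*2.36*(T − 1.69)
793(41.6 − T) = 178.42(T − 1.69)
971.42 T = 33290  ⇒  T ≈ 34.27 °C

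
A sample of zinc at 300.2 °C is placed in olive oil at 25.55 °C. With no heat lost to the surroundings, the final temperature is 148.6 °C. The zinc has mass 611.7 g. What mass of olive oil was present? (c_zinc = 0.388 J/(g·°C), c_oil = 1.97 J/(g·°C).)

Setting the total heat transfer to zero:
611.7·0.388·(148.6 − 300.2) + m·1.97·(148.6 − 25.55) = 0
242.41 m = 35981
m = 35981/242.41 ≈ 148.4 g

m ≈ 148 g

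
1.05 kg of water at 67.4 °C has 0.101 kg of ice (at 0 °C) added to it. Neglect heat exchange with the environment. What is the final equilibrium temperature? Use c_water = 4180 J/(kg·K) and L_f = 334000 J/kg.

Conservation of energy gives ΣQ = 0:
fusion: m_ice L_f = 0.101×334000 = 33734
  warm the meltwater: 422.18 T
  water cools: 1.05×4180×(T − 67.4) = 4389(T − 67.4)
4811.2 T = 295819 − 33734 = 262085
T ≈ 54.47 °C. Since T > 0 °C, the all-ice-melts assumption holds.

T_f ≈ 54.5 °C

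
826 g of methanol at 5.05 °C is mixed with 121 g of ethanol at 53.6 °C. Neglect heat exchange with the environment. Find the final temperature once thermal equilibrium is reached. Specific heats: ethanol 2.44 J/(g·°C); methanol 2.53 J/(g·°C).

Heat gained plus heat lost sum to zero:
121·2.44·(T − 53.6) + 826·2.53·(T − 5.05) = 0
295.24(T − 53.6) + 2089.8(T − 5.05) = 0
2385 T = 26378
T = 26378/2385 ≈ 11.06 °C

T_f ≈ 11.1 °C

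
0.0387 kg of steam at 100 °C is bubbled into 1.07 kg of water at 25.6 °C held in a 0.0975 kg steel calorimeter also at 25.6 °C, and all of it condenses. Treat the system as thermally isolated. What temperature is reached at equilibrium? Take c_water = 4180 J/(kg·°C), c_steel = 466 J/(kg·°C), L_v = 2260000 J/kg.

T_f ≈ 46.9 °C

Sum of m c ΔT and latent-heat terms is zero:
latent heat released on condensation: 0.0387·2260000 = 87462
  condensed water 100 °C→T: 161.77(T − 100)
  original water: 4472.6(T − 25.6)
  steel cup: 0.0975·466·(T − 25.6) = 45.44(T − 25.6)
4679.8 T = 87462 + 16177 + 115662 = 219300
T ≈ 46.86 °C (< 100 °C, so full condensation is consistent).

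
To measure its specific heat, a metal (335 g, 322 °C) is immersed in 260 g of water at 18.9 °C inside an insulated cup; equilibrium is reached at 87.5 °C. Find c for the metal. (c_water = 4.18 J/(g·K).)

c ≈ 0.949 J/(g·K)

Heat gained plus heat lost sum to zero:
335·c·(87.5 − 322) + 260·4.18·(87.5 − 18.9) = 0
-78558 c = -74554
c = -74554/-78558 ≈ 0.949 J/(g·K)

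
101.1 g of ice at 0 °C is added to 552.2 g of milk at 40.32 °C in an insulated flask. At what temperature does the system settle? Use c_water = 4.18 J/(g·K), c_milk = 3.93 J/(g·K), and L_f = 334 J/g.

T_f ≈ 20.7 °C

Energy conservation, ΣQ = 0:
melt ice: 101.1×334 = 33767
  warm the meltwater: 422.6 T
  milk cools: 552.2×3.93×(T − 40.32) = 2170.1(T − 40.32)
2592.7 T = 87500 − 33767 = 53733
T ≈ 20.72 °C. Since T > 0 °C, the all-ice-melts assumption holds.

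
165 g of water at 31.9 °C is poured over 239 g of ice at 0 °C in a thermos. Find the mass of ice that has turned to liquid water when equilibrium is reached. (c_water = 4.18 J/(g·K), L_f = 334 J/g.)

m_melted ≈ 65.9 g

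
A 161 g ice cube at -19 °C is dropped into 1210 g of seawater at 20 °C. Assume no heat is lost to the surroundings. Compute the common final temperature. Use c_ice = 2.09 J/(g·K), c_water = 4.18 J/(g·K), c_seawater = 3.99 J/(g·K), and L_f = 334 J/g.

Energy conservation, ΣQ = 0:
ice -19→0 °C: 161·2.09·19 = 6393.3
  fusion: m_ice L_f = 161·334 = 53774
  meltwater 0→T: 161·4.18·T = 672.98 T
  seawater cools: 1210·3.99·(T − 20) = 4827.9(T − 20)
5500.9 T = 96558 − 60167 = 36391
T ≈ 6.62 °C — above 0 °C, consistent with complete melting.

T_f ≈ 6.6 °C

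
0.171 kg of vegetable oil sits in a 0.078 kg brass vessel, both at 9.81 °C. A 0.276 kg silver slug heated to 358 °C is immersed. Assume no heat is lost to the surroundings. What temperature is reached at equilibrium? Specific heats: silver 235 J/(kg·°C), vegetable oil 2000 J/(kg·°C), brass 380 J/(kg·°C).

T_f ≈ 61.5 °C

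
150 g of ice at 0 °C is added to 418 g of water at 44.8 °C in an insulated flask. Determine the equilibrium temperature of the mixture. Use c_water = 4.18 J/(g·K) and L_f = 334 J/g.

T_f ≈ 11.9 °C

Heat gained plus heat lost sum to zero:
melt ice: 150×334 = 50100
  warm the meltwater: 627 T
  water cools: 418×4.18×(T − 44.8) = 1747.2(T − 44.8)
2374.2 T = 78276 − 50100 = 28176
T ≈ 11.87 °C (positive, so assuming full melt was valid).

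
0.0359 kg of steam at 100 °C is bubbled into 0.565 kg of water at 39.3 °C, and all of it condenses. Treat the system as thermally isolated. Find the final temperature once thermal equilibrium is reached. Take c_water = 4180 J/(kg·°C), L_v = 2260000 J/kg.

Conservation of energy gives ΣQ = 0:
latent heat released on condensation: 0.0359×2260000 = 81134; condensed water 100 °C→T: 150.06(T − 100); water warms: 0.565×4180×(T − 39.3) = 2361.7(T − 39.3)
2511.8 T = 81134 + 15006 + 92815 = 188955
T ≈ 75.23 °C (< 100 °C, so full condensation is consistent).

T_f ≈ 75.2 °C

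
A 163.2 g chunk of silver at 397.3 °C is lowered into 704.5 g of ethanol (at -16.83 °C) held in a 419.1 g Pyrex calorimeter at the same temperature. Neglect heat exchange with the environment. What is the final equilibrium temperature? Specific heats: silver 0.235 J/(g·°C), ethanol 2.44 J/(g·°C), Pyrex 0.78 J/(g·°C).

T_f ≈ -9.2 °C

Taking heat into each body as positive, Σ m c ΔT = 0:
163.2×0.235×(T − 397.3) + 704.5×2.44×(T − (-16.83)) + 419.1×0.78×(T − (-16.83)) = 0
38.35(T − 397.3) + 1719(T − (-16.83)) + 326.9(T − (-16.83)) = 0
2084.2 T = -19195
T = -19195 / 2084.2 = -9.21 °C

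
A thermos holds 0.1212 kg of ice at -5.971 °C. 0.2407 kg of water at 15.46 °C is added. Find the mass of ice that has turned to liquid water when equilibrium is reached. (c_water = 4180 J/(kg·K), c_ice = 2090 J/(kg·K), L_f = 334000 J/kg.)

Water can give up m c ΔT = 0.2407×4180×15.46 = 15555 J before reaching 0 °C.
Of that, 0.1212×2090×5.971 = 1512.5 J goes to bring the ice to 0 °C, leaving 14042 J.
Fully melting the ice requires m_ice L_f = 0.1212×334000 = 40481 J.
14042 J < 40481 J, so only part of the ice melts and the system sits at 0 °C.
m_melted×334000 = 14042  ⇒  m_melted ≈ 0.04204 kg.

m_melted ≈ 0.042 kg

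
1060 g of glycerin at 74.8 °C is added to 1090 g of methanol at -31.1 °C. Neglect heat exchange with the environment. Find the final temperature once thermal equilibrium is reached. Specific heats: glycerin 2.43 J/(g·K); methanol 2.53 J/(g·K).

T_f ≈ 20.0 °C

With ΣQ=0 the equilibrium temperature is the m·c-weighted mean:
T_f = (2575.8×74.8 + 2757.7×(-31.1)) / (2575.8 + 2757.7)
    = 106905 / 5333.5 ≈ 20.04 °C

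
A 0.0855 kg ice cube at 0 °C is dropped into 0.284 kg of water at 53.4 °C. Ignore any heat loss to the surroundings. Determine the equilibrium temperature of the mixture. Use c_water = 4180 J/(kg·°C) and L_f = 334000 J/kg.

T_f ≈ 22.6 °C

Sum of m c ΔT and latent-heat terms is zero:
melt ice: 0.0855·334000 = 28557
  warm the meltwater: 357.39 T
  water cools: 0.284·4180·(T − 53.4) = 1187.1(T − 53.4)
1544.5 T = 63392 − 28557 = 34835
T ≈ 22.55 °C. Since T > 0 °C, the all-ice-melts assumption holds.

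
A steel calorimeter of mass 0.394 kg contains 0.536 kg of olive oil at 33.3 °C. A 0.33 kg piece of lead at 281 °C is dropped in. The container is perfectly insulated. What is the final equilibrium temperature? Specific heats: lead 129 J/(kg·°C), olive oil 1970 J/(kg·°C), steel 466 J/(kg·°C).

Conservation of energy gives ΣQ = 0:
0.33×129×(T − 281) + 0.536×1970×(T − 33.3) + 0.394×466×(T − 33.3) = 0
42.57(T − 281) + 1055.9(T − 33.3) + 183.6(T − 33.3) = 0
1282.1 T = 53238
T = 53238/1282.1 ≈ 41.52 °C

T_f ≈ 41.5 °C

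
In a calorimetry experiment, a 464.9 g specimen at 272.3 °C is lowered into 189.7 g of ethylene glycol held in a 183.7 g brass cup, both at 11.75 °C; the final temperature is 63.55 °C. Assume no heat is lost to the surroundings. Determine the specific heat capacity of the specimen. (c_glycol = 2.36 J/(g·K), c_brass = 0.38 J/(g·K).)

Heat gained plus heat lost sum to zero:
464.9·c·(63.55 − 272.3) + 189.7·2.36·(63.55 − 11.75) + 183.7·0.38·(63.55 − 11.75) = 0
-97048 c = -26806
c = -26806/-97048 ≈ 0.2762 J/(g·K)

c ≈ 0.276 J/(g·K)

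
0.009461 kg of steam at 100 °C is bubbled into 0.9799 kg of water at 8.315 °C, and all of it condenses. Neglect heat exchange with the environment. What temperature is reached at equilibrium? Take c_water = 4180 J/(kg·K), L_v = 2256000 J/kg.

T_f ≈ 14.4 °C

Energy conservation, ΣQ = 0:
condense steam: −0.009461×2256000 = −21344
  condensate cools 100→T: 0.009461×4180×(T − 100) = 39.55(T − 100)
  original water: 4096(T − 8.315)
4135.5 T = 21344 + 3954.7 + 34058 = 59357
T ≈ 14.35 °C (< 100 °C, so full condensation is consistent).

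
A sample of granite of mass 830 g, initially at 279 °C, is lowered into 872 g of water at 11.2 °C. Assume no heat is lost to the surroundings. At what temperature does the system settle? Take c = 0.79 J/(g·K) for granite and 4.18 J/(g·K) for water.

T_f ≈ 52.0 °C

Let T be the final temperature. ΣQ_i = 0:
830×0.79×(T − 279) + 872×4.18×(T − 11.2) = 0
4300.7 T = 223764
T = 223764 / 4300.7 = 52 °C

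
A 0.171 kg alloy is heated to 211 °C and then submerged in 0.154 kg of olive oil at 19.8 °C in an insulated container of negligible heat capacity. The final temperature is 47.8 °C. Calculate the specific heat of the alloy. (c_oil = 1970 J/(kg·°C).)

c ≈ 304 J/(kg·°C)

m_s c (T_s − T_f) = m_oil c_oil (T_f − T_0):
0.171×c×(211 − 47.8) = 0.154×1970×(47.8 − 19.8)
27.91 c = 8494.6  ⇒  c ≈ 304.4 J/(kg·°C)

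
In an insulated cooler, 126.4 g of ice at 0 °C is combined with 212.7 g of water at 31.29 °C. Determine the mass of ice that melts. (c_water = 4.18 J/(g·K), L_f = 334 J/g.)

m_melted ≈ 83.3 g

Water can give up m c ΔT = 212.7×4.18×31.29 = 27820 J before reaching 0 °C.
Melting all 126.4 g of ice would need 126.4×334 = 42218 J.
Since 27820 < 42218 J, not all the ice melts; equilibrium is at 0 °C.
Mass melted = 27820/334 ≈ 83.29 g.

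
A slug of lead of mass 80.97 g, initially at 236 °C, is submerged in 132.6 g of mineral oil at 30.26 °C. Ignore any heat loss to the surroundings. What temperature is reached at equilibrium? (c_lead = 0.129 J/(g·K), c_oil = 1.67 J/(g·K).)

Heat lost by the lead equals heat gained by the oil:
80.97×0.129×(236 − T) = 132.6×1.67×(T − 30.26)
10.45(236 − T) = 221.44(T − 30.26)
231.89 T = 9165.9  ⇒  T ≈ 39.53 °C

T_f ≈ 39.5 °C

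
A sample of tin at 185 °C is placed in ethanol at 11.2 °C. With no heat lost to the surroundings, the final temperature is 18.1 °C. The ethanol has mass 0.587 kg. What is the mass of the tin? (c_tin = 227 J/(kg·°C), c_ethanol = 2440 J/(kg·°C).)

m ≈ 0.261 kg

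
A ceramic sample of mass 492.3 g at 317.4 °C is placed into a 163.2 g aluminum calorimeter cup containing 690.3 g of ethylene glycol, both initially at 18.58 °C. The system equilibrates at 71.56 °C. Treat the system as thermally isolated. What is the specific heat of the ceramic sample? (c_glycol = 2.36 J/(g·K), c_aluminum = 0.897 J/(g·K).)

c ≈ 0.777 J/(g·K)

Energy conservation, ΣQ = 0:
492.3·c·(71.56 − 317.4) + 690.3·2.36·(71.56 − 18.58) + 163.2·0.897·(71.56 − 18.58) = 0
-121027 c = -94066
c = -94066/-121027 ≈ 0.7772 J/(g·K)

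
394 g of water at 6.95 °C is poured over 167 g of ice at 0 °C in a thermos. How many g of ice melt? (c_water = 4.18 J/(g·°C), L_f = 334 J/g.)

Heat available from the water dropping to 0 °C: 394×4.18×6.95 = 11446 J.
To melt every bit of ice: 167×334 = 55778 J.
That's not enough to melt it all — equilibrium is at 0 °C with ice remaining.
m_melted×334 = 11446  ⇒  m_melted ≈ 34.27 g.

m_melted ≈ 34.3 g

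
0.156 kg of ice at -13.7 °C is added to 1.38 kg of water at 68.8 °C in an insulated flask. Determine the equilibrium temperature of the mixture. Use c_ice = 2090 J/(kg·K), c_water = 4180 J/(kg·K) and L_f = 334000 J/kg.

T_f ≈ 53.0 °C

Setting the total heat transfer to zero:
warm ice to 0 °C: 0.156×2090×(0 − (-13.7)) = 4466.7
  melt ice: 0.156×334000 = 52104
  meltwater 0→T: 0.156×4180×T = 652.08 T
  water cools: 1.38×4180×(T − 68.8) = 5768.4(T − 68.8)
6420.5 T = 396866 − 56571 = 340295
T ≈ 53.00 °C — above 0 °C, consistent with complete melting.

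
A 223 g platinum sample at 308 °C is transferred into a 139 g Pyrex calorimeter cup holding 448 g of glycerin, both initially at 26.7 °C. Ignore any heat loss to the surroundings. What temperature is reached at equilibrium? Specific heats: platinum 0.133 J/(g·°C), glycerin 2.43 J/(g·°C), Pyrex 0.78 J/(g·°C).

T_f is the heat-capacity-weighted average of the initial temperatures:
T_f = (29.66·308 + 1088.6·26.7 + 108.42·26.7) / (29.66 + 1088.6 + 108.42)
    = 41096 / 1226.7 ≈ 33.50 °C

T_f ≈ 33.5 °C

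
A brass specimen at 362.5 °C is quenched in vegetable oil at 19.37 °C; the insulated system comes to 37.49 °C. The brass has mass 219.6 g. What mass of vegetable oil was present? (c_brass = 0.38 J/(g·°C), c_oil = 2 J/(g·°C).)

m ≈ 748 g

Heat lost by the brass = heat gained by the oil:
219.6·0.38·(362.5 − 37.49) = m·2·(37.49 − 19.37)
36.24 m = 27121  ⇒  m ≈ 748.4 g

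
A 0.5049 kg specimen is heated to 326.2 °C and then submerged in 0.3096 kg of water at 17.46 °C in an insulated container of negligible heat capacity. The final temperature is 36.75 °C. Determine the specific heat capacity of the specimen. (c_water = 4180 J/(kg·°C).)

Let T be the final temperature. ΣQ_i = 0:
0.5049×c×(36.75 − 326.2) + 0.3096×4180×(36.75 − 17.46) = 0
-146.14 c = -24964
c = -24964/-146.14 ≈ 170.8 J/(kg·°C)

c ≈ 171 J/(kg·°C)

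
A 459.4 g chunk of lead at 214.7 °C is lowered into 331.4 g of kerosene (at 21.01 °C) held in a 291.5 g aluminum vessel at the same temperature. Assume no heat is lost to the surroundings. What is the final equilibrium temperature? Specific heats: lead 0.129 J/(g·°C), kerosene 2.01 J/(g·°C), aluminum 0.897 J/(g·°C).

T_f ≈ 32.6 °C

Setting the total heat transfer to zero:
459.4×0.129×(T − 214.7) + 331.4×2.01×(T − 21.01) + 291.5×0.897×(T − 21.01) = 0
59.26(T − 214.7) + 666.11(T − 21.01) + 261.48(T − 21.01) = 0
986.85 T = 32212
T = 32212 / 986.85 = 32.6 °C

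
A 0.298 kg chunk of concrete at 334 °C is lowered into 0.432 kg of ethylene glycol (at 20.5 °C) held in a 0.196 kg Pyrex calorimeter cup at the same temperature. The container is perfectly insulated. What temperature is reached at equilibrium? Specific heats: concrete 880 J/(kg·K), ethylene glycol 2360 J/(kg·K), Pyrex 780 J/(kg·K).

Conservation of energy gives ΣQ = 0:
0.298×880×(T − 334) + 0.432×2360×(T − 20.5) + 0.196×780×(T − 20.5) = 0
1434.6 T = 111622
T = 111622/1434.6 ≈ 77.81 °C

T_f ≈ 77.8 °C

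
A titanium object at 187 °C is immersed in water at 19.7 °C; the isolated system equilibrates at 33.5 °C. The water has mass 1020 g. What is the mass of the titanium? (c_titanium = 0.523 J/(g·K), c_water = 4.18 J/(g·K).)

m ≈ 733 g

Heat lost by the titanium = heat gained by the water:
m×0.523×(187 − 33.5) = 1020×4.18×(33.5 − 19.7)
80.28 m = 58838  ⇒  m ≈ 732.9 g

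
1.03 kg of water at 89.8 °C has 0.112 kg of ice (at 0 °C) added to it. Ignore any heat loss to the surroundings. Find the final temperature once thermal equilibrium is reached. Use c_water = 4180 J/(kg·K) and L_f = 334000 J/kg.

Conservation of energy gives ΣQ = 0:
latent heat to melt: 0.112·334000 = 37408; warm the meltwater: 468.16 T; water: 4305.4(T − 89.8)
4773.6 T = 386625 − 37408 = 349217
T ≈ 73.16 °C — above 0 °C, consistent with complete melting.

T_f ≈ 73.2 °C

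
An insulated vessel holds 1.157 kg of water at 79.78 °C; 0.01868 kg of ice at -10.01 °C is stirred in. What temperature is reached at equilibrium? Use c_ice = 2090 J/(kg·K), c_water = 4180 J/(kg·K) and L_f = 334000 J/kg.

Energy conservation, ΣQ = 0:
warm ice to 0 °C: 0.01868·2090·(0 − (-10.01)) = 390.8
  latent heat to melt: 0.01868·334000 = 6239.1
  meltwater 0→T: 0.01868·4180·T = 78.08 T
  water: 4836.3(T − 79.78)
4914.3 T = 385837 − 6629.9 = 379207
T ≈ 77.16 °C. Since T > 0 °C, the all-ice-melts assumption holds.

T_f ≈ 77.2 °C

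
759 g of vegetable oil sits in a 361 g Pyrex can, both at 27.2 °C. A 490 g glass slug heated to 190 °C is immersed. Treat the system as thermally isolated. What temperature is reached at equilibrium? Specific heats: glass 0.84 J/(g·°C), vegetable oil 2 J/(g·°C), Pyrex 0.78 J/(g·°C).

Conservation of energy gives ΣQ = 0:
490·0.84·(T − 190) + 759·2·(T − 27.2) + 361·0.78·(T − 27.2) = 0
411.6(T − 190) + 1518(T − 27.2) + 281.58(T − 27.2) = 0
(411.6 + 1518 + 281.58) T = 411.6·190 + 1518·27.2 + 281.58·27.2
T = 127153 / 2211.2 = 57.5 °C

T_f ≈ 57.5 °C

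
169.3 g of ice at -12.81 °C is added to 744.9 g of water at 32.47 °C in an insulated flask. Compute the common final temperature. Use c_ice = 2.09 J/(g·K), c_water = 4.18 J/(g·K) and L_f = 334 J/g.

T_f ≈ 10.5 °C

Net heat exchanged in the isolated system is zero:
warm ice to 0 °C: 169.3·2.09·(0 − (-12.81)) = 4532.7
  fusion: m_ice L_f = 169.3·334 = 56546
  warm the meltwater: 707.67 T
  water: 3113.7(T − 32.47)
3821.4 T = 101101 − 61079 = 40022
T ≈ 10.47 °C. Since T > 0 °C, the all-ice-melts assumption holds.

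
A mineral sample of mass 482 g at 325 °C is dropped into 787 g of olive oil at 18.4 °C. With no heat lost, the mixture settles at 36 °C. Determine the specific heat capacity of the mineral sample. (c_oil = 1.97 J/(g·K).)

Energy conservation, ΣQ = 0:
482·c·(36 − 325) + 787·1.97·(36 − 18.4) = 0
-139298 c = -27287
c = -27287/-139298 ≈ 0.1959 J/(g·K)

c ≈ 0.196 J/(g·K)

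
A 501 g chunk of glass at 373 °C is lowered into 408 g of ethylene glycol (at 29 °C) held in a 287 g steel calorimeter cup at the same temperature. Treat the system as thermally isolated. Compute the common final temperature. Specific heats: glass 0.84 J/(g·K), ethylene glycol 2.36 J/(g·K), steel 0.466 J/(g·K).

T_f ≈ 124.4 °C

With ΣQ=0 the equilibrium temperature is the m·c-weighted mean:
T_f = (420.84*373 + 962.88*29 + 133.74*29) / (420.84 + 962.88 + 133.74)
    = 188775 / 1517.5 ≈ 124.40 °C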